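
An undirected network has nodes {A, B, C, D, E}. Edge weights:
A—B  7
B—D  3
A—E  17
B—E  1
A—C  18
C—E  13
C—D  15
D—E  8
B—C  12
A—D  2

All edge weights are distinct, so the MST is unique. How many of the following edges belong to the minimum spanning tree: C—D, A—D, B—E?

2

Sort edges by weight, then run Kruskal:
B—E (1): add — endpoints in different components.
A—D (2): add — endpoints in different components.
B—D (3): add — endpoints in different components.
A—B (7): skip — A and B already connected.
D—E (8): skip — D and E already connected.
B—C (12): add — endpoints in different components.
MST edge set: {B—E, A—D, B—D, B—C}.
Of the listed edges, {A—D, B—E} are in the MST → 2.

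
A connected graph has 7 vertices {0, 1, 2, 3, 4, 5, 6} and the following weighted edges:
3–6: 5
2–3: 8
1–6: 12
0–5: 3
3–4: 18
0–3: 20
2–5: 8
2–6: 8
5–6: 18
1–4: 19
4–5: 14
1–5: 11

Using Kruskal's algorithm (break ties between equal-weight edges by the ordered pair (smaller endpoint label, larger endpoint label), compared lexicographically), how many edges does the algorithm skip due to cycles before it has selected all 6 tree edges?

2

Sort edges by weight, then run Kruskal:
0–5 (3): add. Components now {0,5} {1} {2} {3} {4} {6}
3–6 (5): add. Components now {0,5} {1} {2} {3,6} {4}
2–3 (8): add. Components now {0,5} {1} {2,3,6} {4}
2–5 (8): add. Components now {0,2,3,5,6} {1} {4}
2–6 (8): skip — 2 and 6 already connected.
1–5 (11): add. Components now {0,1,2,3,5,6} {4}
1–6 (12): skip — 1 and 6 already connected.
4–5 (14): add. Components now {0,1,2,3,4,5,6}
Edges rejected before the tree was complete: 2.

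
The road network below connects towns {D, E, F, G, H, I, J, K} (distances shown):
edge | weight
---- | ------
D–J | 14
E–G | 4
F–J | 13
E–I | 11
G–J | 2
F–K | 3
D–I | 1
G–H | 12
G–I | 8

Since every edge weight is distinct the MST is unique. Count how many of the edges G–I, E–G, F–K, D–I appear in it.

Kruskal: consider edges lightest-first.
D–I (1): add — endpoints in different components.
G–J (2): add — endpoints in different components.
F–K (3): add — endpoints in different components.
E–G (4): add — endpoints in different components.
G–I (8): add — endpoints in different components.
E–I (11): skip — E and I already connected.
G–H (12): add — endpoints in different components.
F–J (13): add — endpoints in different components.
MST edge set: {D–I, G–J, F–K, E–G, G–I, G–H, F–J}.
Of the listed edges, {G–I, E–G, F–K, D–I} are in the MST → 4.

4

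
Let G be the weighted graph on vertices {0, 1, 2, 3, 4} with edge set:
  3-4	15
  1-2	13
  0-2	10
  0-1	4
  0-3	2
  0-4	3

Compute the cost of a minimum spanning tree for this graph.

19

Prim's algorithm from 2:
Step 1: cheapest edge leaving the tree is 0-2 (10); add 0.
Step 2: cheapest edge leaving the tree is 0-3 (2); add 3.
Step 3: cheapest edge leaving the tree is 0-4 (3); add 4.
Step 4: cheapest edge leaving the tree is 0-1 (4); add 1.
MST edges: 0-2, 0-3, 0-4, 0-1; total weight 10+2+3+4 = 19.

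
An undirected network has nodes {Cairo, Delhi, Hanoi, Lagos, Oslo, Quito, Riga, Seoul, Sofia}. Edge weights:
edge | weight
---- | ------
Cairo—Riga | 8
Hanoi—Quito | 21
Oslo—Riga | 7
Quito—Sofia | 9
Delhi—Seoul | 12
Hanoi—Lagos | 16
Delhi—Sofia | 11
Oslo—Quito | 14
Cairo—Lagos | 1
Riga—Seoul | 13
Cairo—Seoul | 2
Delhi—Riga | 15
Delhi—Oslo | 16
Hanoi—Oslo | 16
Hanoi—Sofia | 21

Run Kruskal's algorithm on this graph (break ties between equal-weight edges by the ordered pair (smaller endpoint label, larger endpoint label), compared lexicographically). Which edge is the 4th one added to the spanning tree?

Kruskal: consider edges lightest-first.
Cairo—Lagos (1): add — endpoints in different components.
Cairo—Seoul (2): add — endpoints in different components.
Oslo—Riga (7): add — endpoints in different components.
Cairo—Riga (8): add — endpoints in different components.
Quito—Sofia (9): add — endpoints in different components.
Delhi—Sofia (11): add — endpoints in different components.
Delhi—Seoul (12): add — endpoints in different components.
Riga—Seoul (13): skip — Riga and Seoul already connected.
Oslo—Quito (14): skip — Oslo and Quito already connected.
Delhi—Riga (15): skip — Riga and Delhi already connected.
Delhi—Oslo (16): skip — Oslo and Delhi already connected.
Hanoi—Lagos (16): add — endpoints in different components.
The 4th edge added is Cairo—Riga.

Cairo-Riga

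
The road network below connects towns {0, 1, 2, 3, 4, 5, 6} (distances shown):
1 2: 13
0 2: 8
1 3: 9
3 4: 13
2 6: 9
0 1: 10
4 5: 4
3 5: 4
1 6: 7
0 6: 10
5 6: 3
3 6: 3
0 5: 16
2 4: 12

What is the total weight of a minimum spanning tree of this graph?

Prim, starting at 5.
Step 1: frontier [5 6 3, 3 5 4, 4 5 4, 0 5 16] → take 5 6 (3); add 6.
Step 2: frontier [3 5 4, 4 5 4, 0 5 16, 3 6 3, 1 6 7, 2 6 9, 0 6 10] → take 3 6 (3); add 3.
Step 3: frontier [1 3 9, 3 4 13, 4 5 4, 0 5 16, 1 6 7, 2 6 9, 0 6 10] → take 4 5 (4); add 4.
Step 4: frontier [1 3 9, 2 4 12, 0 5 16, 1 6 7, 2 6 9, 0 6 10] → take 1 6 (7); add 1.
Step 5: frontier [0 1 10, 1 2 13, 2 4 12, 0 5 16, 2 6 9, 0 6 10] → take 2 6 (9); add 2.
Step 6: frontier [0 1 10, 0 2 8, 0 5 16, 0 6 10] → take 0 2 (8); add 0.
MST edges: 5 6, 3 6, 4 5, 1 6, 2 6, 0 2; total weight 3+3+4+7+9+8 = 34.

34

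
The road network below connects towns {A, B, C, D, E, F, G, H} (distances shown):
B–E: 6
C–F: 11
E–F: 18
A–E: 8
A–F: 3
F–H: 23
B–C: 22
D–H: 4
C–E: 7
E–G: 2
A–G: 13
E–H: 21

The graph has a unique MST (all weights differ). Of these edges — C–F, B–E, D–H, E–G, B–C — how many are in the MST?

Sort edges by weight, then run Kruskal:
E–G (2): add — endpoints in different components.
A–F (3): add — endpoints in different components.
D–H (4): add — endpoints in different components.
B–E (6): add — endpoints in different components.
C–E (7): add — endpoints in different components.
A–E (8): add — endpoints in different components.
C–F (11): skip — C and F already connected.
A–G (13): skip — A and G already connected.
E–F (18): skip — E and F already connected.
E–H (21): add — endpoints in different components.
MST edge set: {E–G, A–F, D–H, B–E, C–E, A–E, E–H}.
Of the listed edges, {B–E, D–H, E–G} are in the MST → 3.

3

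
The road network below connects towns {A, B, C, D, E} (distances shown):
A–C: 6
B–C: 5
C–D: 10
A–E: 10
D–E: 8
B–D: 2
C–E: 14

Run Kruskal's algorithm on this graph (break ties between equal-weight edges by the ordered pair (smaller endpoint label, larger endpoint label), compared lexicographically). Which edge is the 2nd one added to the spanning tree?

B-C

Sort edges by weight, then run Kruskal:
B–D (2): add. Components now {A} {B,D} {C} {E}
B–C (5): add. Components now {A} {B,C,D} {E}
A–C (6): add. Components now {A,B,C,D} {E}
D–E (8): add. Components now {A,B,C,D,E}
The 2nd edge added is B–C.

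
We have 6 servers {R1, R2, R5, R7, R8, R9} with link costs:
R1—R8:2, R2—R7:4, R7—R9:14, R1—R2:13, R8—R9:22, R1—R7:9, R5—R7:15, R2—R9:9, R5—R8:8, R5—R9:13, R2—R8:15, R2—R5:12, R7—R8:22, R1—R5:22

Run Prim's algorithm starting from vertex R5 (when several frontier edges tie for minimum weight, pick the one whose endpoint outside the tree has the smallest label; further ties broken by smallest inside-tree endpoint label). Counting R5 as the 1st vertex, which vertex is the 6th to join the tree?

Grow the tree from R5 using Prim:
Step 1: frontier [R5—R8 8, R2—R5 12, R5—R9 13, R5—R7 15, R1—R5 22] → take R5—R8 (8); add R8.
Step 2: frontier [R2—R5 12, R5—R9 13, R5—R7 15, R1—R5 22, R1—R8 2, R2—R8 15, R7—R8 22, R8—R9 22] → take R1—R8 (2); add R1.
Step 3: frontier [R1—R7 9, R1—R2 13, R2—R5 12, R5—R9 13, R5—R7 15, R2—R8 15, R7—R8 22, R8—R9 22] → take R1—R7 (9); add R7.
Step 4: frontier [R1—R2 13, R2—R5 12, R5—R9 13, R2—R7 4, R7—R9 14, R2—R8 15, R8—R9 22] → take R2—R7 (4); add R2.
Step 5: frontier [R2—R9 9, R5—R9 13, R7—R9 14, R8—R9 22] → take R2—R9 (9); add R9.
Vertex order: R5, R8, R1, R7, R2, R9. The 6th vertex is R9.

R9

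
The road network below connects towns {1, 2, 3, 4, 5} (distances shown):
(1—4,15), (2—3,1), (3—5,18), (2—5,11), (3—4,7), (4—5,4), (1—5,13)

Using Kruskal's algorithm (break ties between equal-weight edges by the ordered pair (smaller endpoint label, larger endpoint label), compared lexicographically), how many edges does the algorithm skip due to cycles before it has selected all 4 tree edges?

1

Sort edges by weight, then run Kruskal:
2—3 (1): add — endpoints in different components.
4—5 (4): add — endpoints in different components.
3—4 (7): add — endpoints in different components.
2—5 (11): skip — 2 and 5 already connected.
1—5 (13): add — endpoints in different components.
Edges rejected before the tree was complete: 1.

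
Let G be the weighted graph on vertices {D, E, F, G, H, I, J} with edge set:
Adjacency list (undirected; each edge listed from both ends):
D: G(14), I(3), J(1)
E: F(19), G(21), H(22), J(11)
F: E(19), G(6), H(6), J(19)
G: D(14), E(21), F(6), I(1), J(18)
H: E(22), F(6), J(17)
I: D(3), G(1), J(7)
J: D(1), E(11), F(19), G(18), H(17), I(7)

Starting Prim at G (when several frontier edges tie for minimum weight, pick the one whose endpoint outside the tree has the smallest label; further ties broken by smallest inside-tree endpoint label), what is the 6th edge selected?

E-J

Prim, starting at G.
Step 1: cheapest edge leaving the tree is G—I (1); add I.
Step 2: cheapest edge leaving the tree is D—I (3); add D.
Step 3: cheapest edge leaving the tree is D—J (1); add J.
Step 4: cheapest edge leaving the tree is F—G (6); add F.
Step 5: cheapest edge leaving the tree is F—H (6); add H.
Step 6: cheapest edge leaving the tree is E—J (11); add E.
The 6th edge added is E—J.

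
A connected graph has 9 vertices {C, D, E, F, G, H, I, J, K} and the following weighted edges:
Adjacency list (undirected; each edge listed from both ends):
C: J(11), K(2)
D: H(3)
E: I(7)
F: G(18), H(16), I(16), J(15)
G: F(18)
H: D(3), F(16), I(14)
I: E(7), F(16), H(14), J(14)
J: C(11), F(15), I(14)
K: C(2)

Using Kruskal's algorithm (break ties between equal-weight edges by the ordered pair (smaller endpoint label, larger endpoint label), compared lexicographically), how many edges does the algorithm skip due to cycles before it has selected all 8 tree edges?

2

Kruskal: consider edges lightest-first.
C—K (2): add — endpoints in different components.
D—H (3): add — endpoints in different components.
E—I (7): add — endpoints in different components.
C—J (11): add — endpoints in different components.
H—I (14): add — endpoints in different components.
I—J (14): add — endpoints in different components.
F—J (15): add — endpoints in different components.
F—H (16): skip — F and H already connected.
F—I (16): skip — F and I already connected.
F—G (18): add — endpoints in different components.
Edges rejected before the tree was complete: 2.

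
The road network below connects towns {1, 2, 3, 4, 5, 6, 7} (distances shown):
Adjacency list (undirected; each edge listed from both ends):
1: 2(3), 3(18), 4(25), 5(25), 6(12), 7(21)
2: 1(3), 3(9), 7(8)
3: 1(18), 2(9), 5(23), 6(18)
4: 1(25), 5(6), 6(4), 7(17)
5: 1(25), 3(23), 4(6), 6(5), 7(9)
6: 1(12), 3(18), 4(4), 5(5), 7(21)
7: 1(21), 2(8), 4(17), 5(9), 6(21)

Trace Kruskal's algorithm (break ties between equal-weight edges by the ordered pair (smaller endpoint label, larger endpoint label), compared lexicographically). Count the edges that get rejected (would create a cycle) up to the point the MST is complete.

Kruskal's algorithm — process edges by increasing weight (ties by edge label):
1–2 (3): add. Components now {1,2} {3} {4} {5} {6} {7}
4–6 (4): add. Components now {1,2} {3} {4,6} {5} {7}
5–6 (5): add. Components now {1,2} {3} {4,5,6} {7}
4–5 (6): skip — 4 and 5 already connected.
2–7 (8): add. Components now {1,2,7} {3} {4,5,6}
2–3 (9): add. Components now {1,2,3,7} {4,5,6}
5–7 (9): add. Components now {1,2,3,4,5,6,7}
Edges rejected before the tree was complete: 1.

1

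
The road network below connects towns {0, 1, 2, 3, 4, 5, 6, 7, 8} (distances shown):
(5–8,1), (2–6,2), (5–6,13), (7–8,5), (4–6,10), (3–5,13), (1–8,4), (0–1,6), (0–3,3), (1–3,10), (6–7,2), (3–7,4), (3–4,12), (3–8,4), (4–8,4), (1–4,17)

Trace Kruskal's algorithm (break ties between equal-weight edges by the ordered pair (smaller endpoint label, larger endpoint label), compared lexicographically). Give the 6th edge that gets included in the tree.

Kruskal's algorithm — process edges by increasing weight (ties by edge label):
5–8 (1): add — endpoints in different components.
2–6 (2): add — endpoints in different components.
6–7 (2): add — endpoints in different components.
0–3 (3): add — endpoints in different components.
1–8 (4): add — endpoints in different components.
3–7 (4): add — endpoints in different components.
3–8 (4): add — endpoints in different components.
4–8 (4): add — endpoints in different components.
The 6th edge added is 3–7.

3-7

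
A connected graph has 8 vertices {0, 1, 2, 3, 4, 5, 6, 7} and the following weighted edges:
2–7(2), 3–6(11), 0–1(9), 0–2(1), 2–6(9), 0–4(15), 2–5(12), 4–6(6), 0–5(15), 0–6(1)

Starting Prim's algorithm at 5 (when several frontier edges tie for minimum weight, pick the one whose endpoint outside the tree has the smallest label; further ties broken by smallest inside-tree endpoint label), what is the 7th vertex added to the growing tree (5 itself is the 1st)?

Grow the tree from 5 using Prim:
Step 1: frontier [2–5 12, 0–5 15] → take 2–5 (12); add 2.
Step 2: frontier [0–2 1, 2–7 2, 2–6 9, 0–5 15] → take 0–2 (1); add 0.
Step 3: frontier [0–6 1, 0–1 9, 0–4 15, 2–7 2, 2–6 9] → take 0–6 (1); add 6.
Step 4: frontier [0–1 9, 0–4 15, 2–7 2, 4–6 6, 3–6 11] → take 2–7 (2); add 7.
Step 5: frontier [0–1 9, 0–4 15, 4–6 6, 3–6 11] → take 4–6 (6); add 4.
Step 6: frontier [0–1 9, 3–6 11] → take 0–1 (9); add 1.
Step 7: frontier [3–6 11] → take 3–6 (11); add 3.
Vertex order: 5, 2, 0, 6, 7, 4, 1, 3. The 7th vertex is 1.

1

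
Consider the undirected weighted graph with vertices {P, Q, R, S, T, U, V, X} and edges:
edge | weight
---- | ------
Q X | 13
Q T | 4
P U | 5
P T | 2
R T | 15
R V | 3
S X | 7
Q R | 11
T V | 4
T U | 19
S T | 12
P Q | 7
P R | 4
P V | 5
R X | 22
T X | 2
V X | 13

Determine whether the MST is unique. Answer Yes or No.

Sort edges by weight, then run Kruskal:
P T (2): add — endpoints in different components.
T X (2): add — endpoints in different components.
R V (3): add — endpoints in different components.
P R (4): add — endpoints in different components.
Q T (4): add — endpoints in different components.
T V (4): skip — V and T already connected.
P U (5): add — endpoints in different components.
P V (5): skip — P and V already connected.
P Q (7): skip — Q and P already connected.
S X (7): add — endpoints in different components.
Non-tree edge T V has weight 4, equal to the heaviest edge on its tree cycle — swapping gives another MST of the same weight. Not unique.

No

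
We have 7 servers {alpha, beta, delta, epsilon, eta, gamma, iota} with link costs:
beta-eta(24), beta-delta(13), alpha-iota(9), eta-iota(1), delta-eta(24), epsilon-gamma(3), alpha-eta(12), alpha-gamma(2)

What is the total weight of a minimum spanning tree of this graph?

52

Prim, starting at delta.
Step 1: frontier [beta-delta 13, delta-eta 24] → take beta-delta (13); add beta.
Step 2: frontier [beta-eta 24, delta-eta 24] → take beta-eta (24); add eta.
Step 3: frontier [eta-iota 1, alpha-eta 12] → take eta-iota (1); add iota.
Step 4: frontier [alpha-eta 12, alpha-iota 9] → take alpha-iota (9); add alpha.
Step 5: frontier [alpha-gamma 2] → take alpha-gamma (2); add gamma.
Step 6: frontier [epsilon-gamma 3] → take epsilon-gamma (3); add epsilon.
MST edges: beta-delta, beta-eta, eta-iota, alpha-iota, alpha-gamma, epsilon-gamma; total weight 13+24+1+9+2+3 = 52.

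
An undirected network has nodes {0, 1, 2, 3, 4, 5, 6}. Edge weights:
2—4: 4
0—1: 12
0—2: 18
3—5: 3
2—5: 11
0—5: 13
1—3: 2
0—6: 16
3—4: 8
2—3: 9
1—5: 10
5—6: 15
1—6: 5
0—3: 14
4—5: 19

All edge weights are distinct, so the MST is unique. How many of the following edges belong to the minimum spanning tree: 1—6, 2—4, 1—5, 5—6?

Kruskal: consider edges lightest-first.
1—3 (2): add — endpoints in different components.
3—5 (3): add — endpoints in different components.
2—4 (4): add — endpoints in different components.
1—6 (5): add — endpoints in different components.
3—4 (8): add — endpoints in different components.
2—3 (9): skip — 2 and 3 already connected.
1—5 (10): skip — 1 and 5 already connected.
2—5 (11): skip — 2 and 5 already connected.
0—1 (12): add — endpoints in different components.
MST edge set: {1—3, 3—5, 2—4, 1—6, 3—4, 0—1}.
Of the listed edges, {1—6, 2—4} are in the MST → 2.

2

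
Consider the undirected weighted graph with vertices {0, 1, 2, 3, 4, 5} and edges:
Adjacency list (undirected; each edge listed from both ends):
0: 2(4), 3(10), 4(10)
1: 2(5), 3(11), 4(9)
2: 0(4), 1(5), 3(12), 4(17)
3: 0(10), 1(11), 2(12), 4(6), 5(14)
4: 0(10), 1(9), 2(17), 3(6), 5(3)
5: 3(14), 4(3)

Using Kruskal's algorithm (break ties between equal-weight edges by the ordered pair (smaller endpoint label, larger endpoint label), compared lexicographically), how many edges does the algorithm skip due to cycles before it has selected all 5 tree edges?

0

Kruskal's algorithm — process edges by increasing weight (ties by edge label):
4 5 (3): add. Components now {0} {1} {2} {3} {4,5}
0 2 (4): add. Components now {0,2} {1} {3} {4,5}
1 2 (5): add. Components now {0,1,2} {3} {4,5}
3 4 (6): add. Components now {0,1,2} {3,4,5}
1 4 (9): add. Components now {0,1,2,3,4,5}
Edges rejected before the tree was complete: 0.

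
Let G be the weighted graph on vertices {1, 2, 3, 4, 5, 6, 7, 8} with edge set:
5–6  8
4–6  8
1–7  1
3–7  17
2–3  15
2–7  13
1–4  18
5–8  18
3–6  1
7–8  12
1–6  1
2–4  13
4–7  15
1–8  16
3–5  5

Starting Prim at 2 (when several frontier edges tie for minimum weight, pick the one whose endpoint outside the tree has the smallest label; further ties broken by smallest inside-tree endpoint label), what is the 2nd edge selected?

Grow the tree from 2 using Prim:
Step 1: cheapest edge leaving the tree is 2–4 (13); add 4.
Step 2: cheapest edge leaving the tree is 4–6 (8); add 6.
Step 3: cheapest edge leaving the tree is 1–6 (1); add 1.
Step 4: cheapest edge leaving the tree is 3–6 (1); add 3.
Step 5: cheapest edge leaving the tree is 1–7 (1); add 7.
Step 6: cheapest edge leaving the tree is 3–5 (5); add 5.
Step 7: cheapest edge leaving the tree is 7–8 (12); add 8.
The 2nd edge added is 4–6.

4-6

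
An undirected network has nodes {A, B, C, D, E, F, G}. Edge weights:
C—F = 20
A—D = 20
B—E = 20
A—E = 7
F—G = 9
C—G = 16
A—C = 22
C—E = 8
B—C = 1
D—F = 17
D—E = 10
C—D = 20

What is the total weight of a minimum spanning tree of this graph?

51

Prim, starting at B.
Step 1: cheapest edge leaving the tree is B—C (1); add C.
Step 2: cheapest edge leaving the tree is C—E (8); add E.
Step 3: cheapest edge leaving the tree is A—E (7); add A.
Step 4: cheapest edge leaving the tree is D—E (10); add D.
Step 5: cheapest edge leaving the tree is C—G (16); add G.
Step 6: cheapest edge leaving the tree is F—G (9); add F.
MST edges: B—C, C—E, A—E, D—E, C—G, F—G; total weight 1+8+7+10+16+9 = 51.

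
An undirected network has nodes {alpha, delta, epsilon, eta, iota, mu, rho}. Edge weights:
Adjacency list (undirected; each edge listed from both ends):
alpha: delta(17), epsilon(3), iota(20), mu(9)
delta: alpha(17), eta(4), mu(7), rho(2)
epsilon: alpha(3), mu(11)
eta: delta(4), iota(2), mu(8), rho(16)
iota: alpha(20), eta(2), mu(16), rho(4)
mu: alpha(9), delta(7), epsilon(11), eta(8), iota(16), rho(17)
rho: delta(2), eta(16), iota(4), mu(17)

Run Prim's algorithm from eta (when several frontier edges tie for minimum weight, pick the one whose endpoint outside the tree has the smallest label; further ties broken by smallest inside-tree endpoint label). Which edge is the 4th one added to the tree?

delta-mu

Prim, starting at eta.
Step 1: frontier [eta iota 2, delta eta 4, eta mu 8, eta rho 16] → take eta iota (2); add iota.
Step 2: frontier [delta eta 4, eta mu 8, eta rho 16, iota rho 4, iota mu 16, alpha iota 20] → take delta eta (4); add delta.
Step 3: frontier [delta rho 2, delta mu 7, alpha delta 17, eta mu 8, eta rho 16, iota rho 4, iota mu 16, alpha iota 20] → take delta rho (2); add rho.
Step 4: frontier [delta mu 7, alpha delta 17, eta mu 8, iota mu 16, alpha iota 20, mu rho 17] → take delta mu (7); add mu.
Step 5: frontier [alpha delta 17, alpha iota 20, alpha mu 9, epsilon mu 11] → take alpha mu (9); add alpha.
Step 6: frontier [alpha epsilon 3, epsilon mu 11] → take alpha epsilon (3); add epsilon.
The 4th edge added is delta mu.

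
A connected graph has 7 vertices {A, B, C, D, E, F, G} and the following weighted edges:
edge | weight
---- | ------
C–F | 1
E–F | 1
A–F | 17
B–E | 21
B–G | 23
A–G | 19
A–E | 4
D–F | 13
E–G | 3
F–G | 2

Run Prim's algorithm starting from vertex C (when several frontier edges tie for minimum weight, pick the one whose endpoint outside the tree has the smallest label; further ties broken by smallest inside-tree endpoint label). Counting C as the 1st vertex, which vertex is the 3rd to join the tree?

E

Grow the tree from C using Prim:
Step 1: cheapest edge leaving the tree is C–F (1); add F.
Step 2: cheapest edge leaving the tree is E–F (1); add E.
Step 3: cheapest edge leaving the tree is F–G (2); add G.
Step 4: cheapest edge leaving the tree is A–E (4); add A.
Step 5: cheapest edge leaving the tree is D–F (13); add D.
Step 6: cheapest edge leaving the tree is B–E (21); add B.
Vertex order: C, F, E, G, A, D, B. The 3rd vertex is E.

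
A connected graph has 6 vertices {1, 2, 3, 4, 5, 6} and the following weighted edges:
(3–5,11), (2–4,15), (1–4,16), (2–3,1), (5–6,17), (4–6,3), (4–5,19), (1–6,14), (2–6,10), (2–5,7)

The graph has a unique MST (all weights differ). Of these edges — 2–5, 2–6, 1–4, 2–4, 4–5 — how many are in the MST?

Sort edges by weight, then run Kruskal:
2–3 (1): add. Components now {1} {2,3} {4} {5} {6}
4–6 (3): add. Components now {1} {2,3} {4,6} {5}
2–5 (7): add. Components now {1} {2,3,5} {4,6}
2–6 (10): add. Components now {1} {2,3,4,5,6}
3–5 (11): skip — 3 and 5 already connected.
1–6 (14): add. Components now {1,2,3,4,5,6}
MST edge set: {2–3, 4–6, 2–5, 2–6, 1–6}.
Of the listed edges, {2–5, 2–6} are in the MST → 2.

2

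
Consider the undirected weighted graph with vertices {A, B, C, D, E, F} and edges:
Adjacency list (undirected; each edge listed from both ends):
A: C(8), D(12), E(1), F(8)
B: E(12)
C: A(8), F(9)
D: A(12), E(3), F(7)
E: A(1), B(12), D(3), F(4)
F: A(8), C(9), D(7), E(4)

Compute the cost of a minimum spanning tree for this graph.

28

Kruskal's algorithm — process edges by increasing weight (ties by edge label):
A—E (1): add — endpoints in different components.
D—E (3): add — endpoints in different components.
E—F (4): add — endpoints in different components.
D—F (7): skip — D and F already connected.
A—C (8): add — endpoints in different components.
A—F (8): skip — A and F already connected.
C—F (9): skip — C and F already connected.
A—D (12): skip — A and D already connected.
B—E (12): add — endpoints in different components.
MST edges: A—E, D—E, E—F, A—C, B—E; total weight 1+3+4+8+12 = 28.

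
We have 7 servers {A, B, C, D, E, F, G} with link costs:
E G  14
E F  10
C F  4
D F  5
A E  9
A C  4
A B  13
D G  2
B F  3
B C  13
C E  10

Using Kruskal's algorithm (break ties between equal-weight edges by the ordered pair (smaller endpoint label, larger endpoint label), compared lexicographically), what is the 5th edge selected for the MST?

Kruskal's algorithm — process edges by increasing weight (ties by edge label):
D G (2): add — endpoints in different components.
B F (3): add — endpoints in different components.
A C (4): add — endpoints in different components.
C F (4): add — endpoints in different components.
D F (5): add — endpoints in different components.
A E (9): add — endpoints in different components.
The 5th edge added is D F.

D-F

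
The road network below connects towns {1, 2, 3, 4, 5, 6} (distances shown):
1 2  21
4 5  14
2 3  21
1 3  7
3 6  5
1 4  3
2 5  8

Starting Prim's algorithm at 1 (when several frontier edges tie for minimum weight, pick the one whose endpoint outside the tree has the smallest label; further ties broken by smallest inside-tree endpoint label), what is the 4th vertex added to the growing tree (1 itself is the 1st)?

6

Prim, starting at 1.
Step 1: frontier [1 4 3, 1 3 7, 1 2 21] → take 1 4 (3); add 4.
Step 2: frontier [1 3 7, 1 2 21, 4 5 14] → take 1 3 (7); add 3.
Step 3: frontier [1 2 21, 3 6 5, 2 3 21, 4 5 14] → take 3 6 (5); add 6.
Step 4: frontier [1 2 21, 2 3 21, 4 5 14] → take 4 5 (14); add 5.
Step 5: frontier [1 2 21, 2 3 21, 2 5 8] → take 2 5 (8); add 2.
Vertex order: 1, 4, 3, 6, 5, 2. The 4th vertex is 6.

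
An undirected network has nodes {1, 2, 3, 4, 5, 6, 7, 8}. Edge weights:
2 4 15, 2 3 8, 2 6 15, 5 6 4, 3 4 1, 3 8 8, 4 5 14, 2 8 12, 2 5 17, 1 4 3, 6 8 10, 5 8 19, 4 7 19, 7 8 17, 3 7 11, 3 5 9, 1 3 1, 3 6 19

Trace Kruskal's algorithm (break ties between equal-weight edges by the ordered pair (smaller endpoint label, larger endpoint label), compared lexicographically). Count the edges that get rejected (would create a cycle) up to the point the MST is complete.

2

Sort edges by weight, then run Kruskal:
1 3 (1): add — endpoints in different components.
3 4 (1): add — endpoints in different components.
1 4 (3): skip — 1 and 4 already connected.
5 6 (4): add — endpoints in different components.
2 3 (8): add — endpoints in different components.
3 8 (8): add — endpoints in different components.
3 5 (9): add — endpoints in different components.
6 8 (10): skip — 6 and 8 already connected.
3 7 (11): add — endpoints in different components.
Edges rejected before the tree was complete: 2.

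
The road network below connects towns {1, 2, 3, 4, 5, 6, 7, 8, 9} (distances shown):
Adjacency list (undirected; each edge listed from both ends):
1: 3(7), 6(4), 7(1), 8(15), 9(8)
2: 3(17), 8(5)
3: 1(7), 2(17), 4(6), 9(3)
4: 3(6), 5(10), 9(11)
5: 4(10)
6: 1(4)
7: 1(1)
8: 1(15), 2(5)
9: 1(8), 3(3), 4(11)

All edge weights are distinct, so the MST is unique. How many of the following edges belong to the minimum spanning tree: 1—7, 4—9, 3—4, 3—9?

Sort edges by weight, then run Kruskal:
1—7 (1): add — endpoints in different components.
3—9 (3): add — endpoints in different components.
1—6 (4): add — endpoints in different components.
2—8 (5): add — endpoints in different components.
3—4 (6): add — endpoints in different components.
1—3 (7): add — endpoints in different components.
1—9 (8): skip — 1 and 9 already connected.
4—5 (10): add — endpoints in different components.
4—9 (11): skip — 4 and 9 already connected.
1—8 (15): add — endpoints in different components.
MST edge set: {1—7, 3—9, 1—6, 2—8, 3—4, 1—3, 4—5, 1—8}.
Of the listed edges, {1—7, 3—4, 3—9} are in the MST → 3.

3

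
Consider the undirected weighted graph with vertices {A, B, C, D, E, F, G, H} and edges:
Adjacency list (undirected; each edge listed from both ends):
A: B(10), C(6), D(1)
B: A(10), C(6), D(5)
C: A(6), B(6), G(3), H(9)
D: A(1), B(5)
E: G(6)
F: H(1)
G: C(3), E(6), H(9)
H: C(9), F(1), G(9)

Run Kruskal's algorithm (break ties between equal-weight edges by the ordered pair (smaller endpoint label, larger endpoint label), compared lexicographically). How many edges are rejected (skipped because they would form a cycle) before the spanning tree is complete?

Kruskal: consider edges lightest-first.
A—D (1): add — endpoints in different components.
F—H (1): add — endpoints in different components.
C—G (3): add — endpoints in different components.
B—D (5): add — endpoints in different components.
A—C (6): add — endpoints in different components.
B—C (6): skip — B and C already connected.
E—G (6): add — endpoints in different components.
C—H (9): add — endpoints in different components.
Edges rejected before the tree was complete: 1.

1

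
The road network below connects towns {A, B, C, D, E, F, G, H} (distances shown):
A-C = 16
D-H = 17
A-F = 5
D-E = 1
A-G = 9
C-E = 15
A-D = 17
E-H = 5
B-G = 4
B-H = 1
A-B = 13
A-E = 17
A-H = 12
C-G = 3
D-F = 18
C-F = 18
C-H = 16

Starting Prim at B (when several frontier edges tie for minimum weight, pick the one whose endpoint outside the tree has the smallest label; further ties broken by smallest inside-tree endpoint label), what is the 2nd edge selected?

Prim's algorithm from B:
Step 1: cheapest edge leaving the tree is B-H (1); add H.
Step 2: cheapest edge leaving the tree is B-G (4); add G.
Step 3: cheapest edge leaving the tree is C-G (3); add C.
Step 4: cheapest edge leaving the tree is E-H (5); add E.
Step 5: cheapest edge leaving the tree is D-E (1); add D.
Step 6: cheapest edge leaving the tree is A-G (9); add A.
Step 7: cheapest edge leaving the tree is A-F (5); add F.
The 2nd edge added is B-G.

B-G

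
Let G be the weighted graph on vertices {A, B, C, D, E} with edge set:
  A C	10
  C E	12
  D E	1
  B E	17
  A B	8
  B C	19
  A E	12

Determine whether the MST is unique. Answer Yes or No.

Kruskal: consider edges lightest-first.
D E (1): add. Components now {A} {B} {C} {D,E}
A B (8): add. Components now {A,B} {C} {D,E}
A C (10): add. Components now {A,B,C} {D,E}
A E (12): add. Components now {A,B,C,D,E}
Non-tree edge C E has weight 12, equal to the heaviest edge on its tree cycle — swapping gives another MST of the same weight. Not unique.

No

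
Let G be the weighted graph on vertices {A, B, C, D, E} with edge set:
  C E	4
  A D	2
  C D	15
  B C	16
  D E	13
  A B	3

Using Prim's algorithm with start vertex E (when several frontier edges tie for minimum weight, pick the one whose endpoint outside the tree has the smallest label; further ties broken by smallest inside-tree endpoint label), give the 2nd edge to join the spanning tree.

D-E

Prim's algorithm from E:
Step 1: frontier [C E 4, D E 13] → take C E (4); add C.
Step 2: frontier [C D 15, B C 16, D E 13] → take D E (13); add D.
Step 3: frontier [B C 16, A D 2] → take A D (2); add A.
Step 4: frontier [A B 3, B C 16] → take A B (3); add B.
The 2nd edge added is D E.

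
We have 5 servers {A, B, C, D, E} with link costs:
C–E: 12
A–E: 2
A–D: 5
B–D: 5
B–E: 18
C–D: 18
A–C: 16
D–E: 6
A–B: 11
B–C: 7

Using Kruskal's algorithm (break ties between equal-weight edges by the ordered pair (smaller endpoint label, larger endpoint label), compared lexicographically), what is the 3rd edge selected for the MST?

Kruskal's algorithm — process edges by increasing weight (ties by edge label):
A–E (2): add. Components now {A,E} {B} {C} {D}
A–D (5): add. Components now {A,D,E} {B} {C}
B–D (5): add. Components now {A,B,D,E} {C}
D–E (6): skip — D and E already connected.
B–C (7): add. Components now {A,B,C,D,E}
The 3rd edge added is B–D.

B-D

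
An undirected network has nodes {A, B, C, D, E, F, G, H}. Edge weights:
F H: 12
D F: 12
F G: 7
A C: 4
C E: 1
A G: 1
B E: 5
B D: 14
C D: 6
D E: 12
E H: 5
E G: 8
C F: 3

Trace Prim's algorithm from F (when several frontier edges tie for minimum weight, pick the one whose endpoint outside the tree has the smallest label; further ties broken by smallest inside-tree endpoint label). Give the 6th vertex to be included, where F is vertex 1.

Prim's algorithm from F:
Step 1: frontier [C F 3, F G 7, D F 12, F H 12] → take C F (3); add C.
Step 2: frontier [C E 1, A C 4, C D 6, F G 7, D F 12, F H 12] → take C E (1); add E.
Step 3: frontier [A C 4, C D 6, B E 5, E H 5, E G 8, D E 12, F G 7, D F 12, F H 12] → take A C (4); add A.
Step 4: frontier [A G 1, C D 6, B E 5, E H 5, E G 8, D E 12, F G 7, D F 12, F H 12] → take A G (1); add G.
Step 5: frontier [C D 6, B E 5, E H 5, D E 12, D F 12, F H 12] → take B E (5); add B.
Step 6: frontier [B D 14, C D 6, E H 5, D E 12, D F 12, F H 12] → take E H (5); add H.
Step 7: frontier [B D 14, C D 6, D E 12, D F 12] → take C D (6); add D.
Vertex order: F, C, E, A, G, B, H, D. The 6th vertex is B.

B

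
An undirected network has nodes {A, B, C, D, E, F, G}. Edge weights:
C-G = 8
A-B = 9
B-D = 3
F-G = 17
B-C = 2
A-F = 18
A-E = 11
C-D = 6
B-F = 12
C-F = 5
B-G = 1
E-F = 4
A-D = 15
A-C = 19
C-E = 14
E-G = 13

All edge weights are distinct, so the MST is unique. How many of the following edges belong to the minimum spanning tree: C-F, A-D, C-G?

Sort edges by weight, then run Kruskal:
B-G (1): add — endpoints in different components.
B-C (2): add — endpoints in different components.
B-D (3): add — endpoints in different components.
E-F (4): add — endpoints in different components.
C-F (5): add — endpoints in different components.
C-D (6): skip — C and D already connected.
C-G (8): skip — C and G already connected.
A-B (9): add — endpoints in different components.
MST edge set: {B-G, B-C, B-D, E-F, C-F, A-B}.
Of the listed edges, {C-F} are in the MST → 1.

1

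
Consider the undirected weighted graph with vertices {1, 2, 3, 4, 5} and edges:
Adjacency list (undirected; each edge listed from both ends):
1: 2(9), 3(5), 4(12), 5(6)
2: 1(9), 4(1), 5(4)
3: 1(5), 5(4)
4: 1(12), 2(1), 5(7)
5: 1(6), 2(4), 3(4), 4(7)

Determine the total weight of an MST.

14

Prim, starting at 4.
Step 1: cheapest edge leaving the tree is 2—4 (1); add 2.
Step 2: cheapest edge leaving the tree is 2—5 (4); add 5.
Step 3: cheapest edge leaving the tree is 3—5 (4); add 3.
Step 4: cheapest edge leaving the tree is 1—3 (5); add 1.
MST edges: 2—4, 2—5, 3—5, 1—3; total weight 1+4+4+5 = 14.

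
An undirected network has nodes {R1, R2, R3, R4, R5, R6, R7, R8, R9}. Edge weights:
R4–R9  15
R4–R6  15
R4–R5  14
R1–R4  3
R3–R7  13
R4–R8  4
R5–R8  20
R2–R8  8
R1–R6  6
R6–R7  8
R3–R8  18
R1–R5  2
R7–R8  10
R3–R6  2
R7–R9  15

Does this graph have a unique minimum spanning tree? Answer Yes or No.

Kruskal: consider edges lightest-first.
R1–R5 (2): add — endpoints in different components.
R3–R6 (2): add — endpoints in different components.
R1–R4 (3): add — endpoints in different components.
R4–R8 (4): add — endpoints in different components.
R1–R6 (6): add — endpoints in different components.
R2–R8 (8): add — endpoints in different components.
R6–R7 (8): add — endpoints in different components.
R7–R8 (10): skip — R8 and R7 already connected.
R3–R7 (13): skip — R7 and R3 already connected.
R4–R5 (14): skip — R4 and R5 already connected.
R4–R6 (15): skip — R4 and R6 already connected.
R4–R9 (15): add — endpoints in different components.
Non-tree edge R7–R9 has weight 15, equal to the heaviest edge on its tree cycle — swapping gives another MST of the same weight. Not unique.

No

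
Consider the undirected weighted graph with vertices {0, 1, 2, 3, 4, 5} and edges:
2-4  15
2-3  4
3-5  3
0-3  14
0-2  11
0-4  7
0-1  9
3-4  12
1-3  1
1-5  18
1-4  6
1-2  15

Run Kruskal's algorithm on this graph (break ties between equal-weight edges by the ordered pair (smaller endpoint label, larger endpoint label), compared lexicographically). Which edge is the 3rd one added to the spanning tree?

2-3

Kruskal: consider edges lightest-first.
1-3 (1): add — endpoints in different components.
3-5 (3): add — endpoints in different components.
2-3 (4): add — endpoints in different components.
1-4 (6): add — endpoints in different components.
0-4 (7): add — endpoints in different components.
The 3rd edge added is 2-3.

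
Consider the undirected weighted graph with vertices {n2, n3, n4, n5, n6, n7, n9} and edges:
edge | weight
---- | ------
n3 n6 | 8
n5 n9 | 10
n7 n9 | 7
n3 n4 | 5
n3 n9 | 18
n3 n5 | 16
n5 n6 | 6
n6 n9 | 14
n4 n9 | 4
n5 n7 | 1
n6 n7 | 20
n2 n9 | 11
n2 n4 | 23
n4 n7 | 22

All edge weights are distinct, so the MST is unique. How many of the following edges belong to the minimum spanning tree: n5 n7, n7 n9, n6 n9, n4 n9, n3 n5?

3

Kruskal: consider edges lightest-first.
n5 n7 (1): add — endpoints in different components.
n4 n9 (4): add — endpoints in different components.
n3 n4 (5): add — endpoints in different components.
n5 n6 (6): add — endpoints in different components.
n7 n9 (7): add — endpoints in different components.
n3 n6 (8): skip — n3 and n6 already connected.
n5 n9 (10): skip — n9 and n5 already connected.
n2 n9 (11): add — endpoints in different components.
MST edge set: {n5 n7, n4 n9, n3 n4, n5 n6, n7 n9, n2 n9}.
Of the listed edges, {n5 n7, n7 n9, n4 n9} are in the MST → 3.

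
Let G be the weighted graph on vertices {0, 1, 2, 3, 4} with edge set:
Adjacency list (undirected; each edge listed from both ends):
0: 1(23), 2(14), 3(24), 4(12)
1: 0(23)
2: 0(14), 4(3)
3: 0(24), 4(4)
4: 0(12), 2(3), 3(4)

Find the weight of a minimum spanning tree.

Sort edges by weight, then run Kruskal:
2-4 (3): add — endpoints in different components.
3-4 (4): add — endpoints in different components.
0-4 (12): add — endpoints in different components.
0-2 (14): skip — 0 and 2 already connected.
0-1 (23): add — endpoints in different components.
MST edges: 2-4, 3-4, 0-4, 0-1; total weight 3+4+12+23 = 42.

42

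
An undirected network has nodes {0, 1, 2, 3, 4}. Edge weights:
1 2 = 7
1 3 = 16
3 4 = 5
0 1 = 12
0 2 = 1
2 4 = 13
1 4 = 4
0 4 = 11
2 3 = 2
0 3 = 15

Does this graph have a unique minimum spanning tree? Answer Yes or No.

Yes

Kruskal's algorithm — process edges by increasing weight (ties by edge label):
0 2 (1): add — endpoints in different components.
2 3 (2): add — endpoints in different components.
1 4 (4): add — endpoints in different components.
3 4 (5): add — endpoints in different components.
Every non-tree edge has weight strictly greater than the heaviest edge on the tree path between its endpoints, so the MST is unique.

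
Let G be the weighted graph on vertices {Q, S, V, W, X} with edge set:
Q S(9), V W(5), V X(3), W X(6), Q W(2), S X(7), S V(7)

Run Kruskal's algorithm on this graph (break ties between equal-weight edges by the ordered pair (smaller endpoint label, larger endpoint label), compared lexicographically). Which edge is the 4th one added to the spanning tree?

S-V

Kruskal: consider edges lightest-first.
Q W (2): add — endpoints in different components.
V X (3): add — endpoints in different components.
V W (5): add — endpoints in different components.
W X (6): skip — X and W already connected.
S V (7): add — endpoints in different components.
The 4th edge added is S V.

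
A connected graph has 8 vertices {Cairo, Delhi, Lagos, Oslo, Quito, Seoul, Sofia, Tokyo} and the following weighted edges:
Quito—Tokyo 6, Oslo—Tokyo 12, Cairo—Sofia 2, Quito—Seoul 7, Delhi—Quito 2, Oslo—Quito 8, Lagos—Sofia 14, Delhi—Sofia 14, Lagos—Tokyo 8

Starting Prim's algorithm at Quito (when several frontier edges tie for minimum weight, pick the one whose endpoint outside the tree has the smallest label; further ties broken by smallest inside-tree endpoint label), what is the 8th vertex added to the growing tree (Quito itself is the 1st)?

Cairo

Prim's algorithm from Quito:
Step 1: cheapest edge leaving the tree is Delhi—Quito (2); add Delhi.
Step 2: cheapest edge leaving the tree is Quito—Tokyo (6); add Tokyo.
Step 3: cheapest edge leaving the tree is Quito—Seoul (7); add Seoul.
Step 4: cheapest edge leaving the tree is Lagos—Tokyo (8); add Lagos.
Step 5: cheapest edge leaving the tree is Oslo—Quito (8); add Oslo.
Step 6: cheapest edge leaving the tree is Delhi—Sofia (14); add Sofia.
Step 7: cheapest edge leaving the tree is Cairo—Sofia (2); add Cairo.
Vertex order: Quito, Delhi, Tokyo, Seoul, Lagos, Oslo, Sofia, Cairo. The 8th vertex is Cairo.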